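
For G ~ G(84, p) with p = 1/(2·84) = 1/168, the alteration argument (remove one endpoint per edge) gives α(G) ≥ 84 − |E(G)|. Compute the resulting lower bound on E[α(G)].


E[|E(G)|] = C(84, 2)·p = 3486 · (1/168) = 83/4.
E[α(G)] ≥ n − E[|E(G)|] = 84 − 83/4 = 253/4.
Numerically: ≈ 63.25000.
(This is only a lower bound; the true E[α(G)] may be larger.)

E[α(G)] ≥ 253/4 ≈ 63.25000.


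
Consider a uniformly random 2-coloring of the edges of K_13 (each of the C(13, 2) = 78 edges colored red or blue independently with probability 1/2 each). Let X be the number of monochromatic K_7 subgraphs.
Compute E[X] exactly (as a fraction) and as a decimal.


Let X = Σ_S X_S over the C(13, 7) = 1716 subsets S of size 7, where X_S = 1 if the K_7 on S is monochromatic.
For a fixed S, the K_7 on S has C(7, 2) = 21 edges. P[all 21 edges red] = (1/2)^21, and likewise for blue, so P[monochromatic] = 2·(1/2)^21 = 2^{1 − 21} = 1/1048576.
By linearity: E[X] = C(13, 7) · 2^{1 − 21} = 1716 · 1/1048576 = 429/262144.
Numerically: E[X] ≈ 0.0016.

E[X] = C(13,7)·2^(1−C(7,2)) = 429/262144 ≈ 0.0016.


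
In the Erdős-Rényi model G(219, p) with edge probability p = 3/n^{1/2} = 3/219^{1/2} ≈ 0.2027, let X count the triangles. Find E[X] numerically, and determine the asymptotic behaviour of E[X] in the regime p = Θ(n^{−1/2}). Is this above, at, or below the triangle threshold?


Number of potential triangles: C(219, 3) = 1726669.
Each occurs with probability p³ ≈ (0.2027)³ ≈ 8.331009e-03.
By linearity: E[X] = C(219, 3)·p³ ≈ 1726669 · 8.331009e-03 ≈ 14384.8946.
Since α = 1/2 < 1, p = c/n^{1/2} ≫ 1/n is above the triangle threshold p ~ 1/n. Asymptotically E[X] ~ (c³/6)·n^{3(1−α)} = (3³/6)·n^{1.5} → ∞; triangles are abundant w.h.p.

E[X] ≈ 14384.8946; in regime p = Θ(1/n^{1/2}) E[X] diverges (above the triangle threshold p ~ 1/n).


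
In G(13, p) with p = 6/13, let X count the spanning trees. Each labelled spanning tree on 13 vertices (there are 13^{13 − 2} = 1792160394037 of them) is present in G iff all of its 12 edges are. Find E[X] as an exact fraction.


K_13 has 13^{13 − 2} = 1792160394037 labelled spanning trees.
For each such spanning tree H, let X_H = 1 if all 12 edges of H are present in G. Then P[X_H = 1] = p^{12} = (6/13)^{12} = 2176782336/23298085122481.
Summing the indicators: E[X] = Σ_H E[X_H] = 1792160394037 · p^{12} = 1792160394037 · 2176782336/23298085122481 = 2176782336/13.
Numerically: E[X] ≈ 1.67e+08.

E[X] = 1792160394037 · (6/13)^{12} = 2176782336/13 ≈ 1.67e+08.


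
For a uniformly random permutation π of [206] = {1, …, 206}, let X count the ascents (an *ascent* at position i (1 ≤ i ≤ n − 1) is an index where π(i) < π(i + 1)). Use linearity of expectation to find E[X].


Write X = Σ X_I over i = 1, …, 205, with X_I the indicator of one ascent.
There are 205 indicators.
For each fixed i, the pair (π(i), π(i+1)) is a uniformly random ordered pair of distinct values from {1, …, 206}; by symmetry P[π(i) < π(i+1)] = 1/2.
By linearity: E[X] = 205 · (1/2) = (206 − 1) · (1/2) = 205/2 ≈ 102.50000.

E[X] = 205/2 = 102.50000.


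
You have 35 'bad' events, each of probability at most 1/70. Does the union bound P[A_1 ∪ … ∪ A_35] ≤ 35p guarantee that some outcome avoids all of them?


Union bound: P[∪_{i=1}^{35} A_i] ≤ Σ_i P[A_i] ≤ 35·p = 35·(1/70) = 1/2.
Numerically: 1/2 ≈ 0.500000.
Is 1/2 < 1? YES.
Since P[∪ A_i] ≤ 1/2 < 1, the complement has P[∩ A_i^c] ≥ 1 − 1/2 = 1/2 > 0, so some outcome avoids every A_i.

35·p = 1/2 ≈ 0.500000; existence CERTIFIED by the union bound.


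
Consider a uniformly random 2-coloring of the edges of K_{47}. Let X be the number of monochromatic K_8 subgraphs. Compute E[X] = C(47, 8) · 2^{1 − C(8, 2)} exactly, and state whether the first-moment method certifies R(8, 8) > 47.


E[X] = C(47, 8) · 2^{1 − 28} = 314457495 · 2^{−27} = 314457495/134217728.
As a reduced fraction: E[X] = 314457495/134217728 ≈ 2.343.
Is E[X] < 1? NO.
Since E[X] ≥ 1, the first-moment bound is inconclusive at n = 47; it does NOT by itself certify R(8, 8) > 47.

E[X] = 314457495/134217728 ≈ 2.343; E[X] ≥ 1; first-moment method inconclusive here.


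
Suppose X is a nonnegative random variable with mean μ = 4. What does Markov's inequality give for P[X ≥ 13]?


μ = E[X] = 4, a = 13.
Markov: P[X ≥ 13] ≤ μ/a = (4)/13 = 4/13.
Numerically: ≈ 0.307692.
(Since a = 13 > μ = 4.000000, the bound 4/13 is < 1 and informative.)

P[X ≥ 13] ≤ 4/13 ≈ 0.307692.


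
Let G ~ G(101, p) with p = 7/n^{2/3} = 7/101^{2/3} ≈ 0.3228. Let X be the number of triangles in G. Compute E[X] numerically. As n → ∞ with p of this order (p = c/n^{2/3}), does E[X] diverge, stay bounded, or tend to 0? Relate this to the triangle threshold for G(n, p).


Number of potential triangles: C(101, 3) = 166650.
Each occurs with probability p³ ≈ (0.3228)³ ≈ 3.362415e-02.
By linearity: E[X] = C(101, 3)·p³ ≈ 166650 · 3.362415e-02 ≈ 5603.4653.
Since α = 2/3 < 1, p = c/n^{2/3} ≫ 1/n is above the triangle threshold p ~ 1/n. Asymptotically E[X] ~ (c³/6)·n^{3(1−α)} = (7³/6)·n^{1} → ∞; triangles are abundant w.h.p.

E[X] ≈ 5603.4653; in regime p = Θ(1/n^{2/3}) E[X] diverges (above the triangle threshold p ~ 1/n).


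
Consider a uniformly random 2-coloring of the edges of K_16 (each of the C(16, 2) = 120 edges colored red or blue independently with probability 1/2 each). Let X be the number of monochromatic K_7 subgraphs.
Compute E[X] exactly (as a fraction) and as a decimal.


Let X = Σ_S X_S over the C(16, 7) = 11440 subsets S of size 7, where X_S = 1 if the K_7 on S is monochromatic.
For a fixed S, the K_7 on S has C(7, 2) = 21 edges. P[all 21 edges red] = (1/2)^21, and likewise for blue, so P[monochromatic] = 2·(1/2)^21 = 2^{1 − 21} = 1/1048576.
By linearity of expectation: E[X] = C(16, 7) · 2^{1 − 21} = 11440 · 1/1048576 = 715/65536.
Numerically: E[X] ≈ 0.0109.

E[X] = C(16,7)·2^(1−C(7,2)) = 715/65536 ≈ 0.0109.


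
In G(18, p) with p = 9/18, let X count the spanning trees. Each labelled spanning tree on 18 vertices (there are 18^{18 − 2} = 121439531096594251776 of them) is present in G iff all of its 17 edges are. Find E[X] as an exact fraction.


K_18 has 18^{18 − 2} = 121439531096594251776 labelled spanning trees.
For each such spanning tree H, let X_H = 1 if all 17 edges of H are present in G. Then P[X_H = 1] = p^{17} = (1/2)^{17} = 1/131072.
Summing the indicators: E[X] = Σ_H E[X_H] = 121439531096594251776 · p^{17} = 121439531096594251776 · 1/131072 = 1853020188851841/2.
Numerically: E[X] ≈ 9.2651e+14.

E[X] = 121439531096594251776 · (1/2)^{17} = 1853020188851841/2 ≈ 9.2651e+14.


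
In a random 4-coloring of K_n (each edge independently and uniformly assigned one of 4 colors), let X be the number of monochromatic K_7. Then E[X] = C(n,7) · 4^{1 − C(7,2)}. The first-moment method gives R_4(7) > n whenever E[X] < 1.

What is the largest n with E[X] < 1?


We need C(n, 7) · 4^{1 − 21} < 1, i.e. C(n, 7) < 4^{21 − 1} = 1099511627776.
Check values of n near the boundary:
  n = 178: C(178, 7) = 996867063280; 996867063280 < 1099511627776? YES
  n = 179: C(179, 7) = 1037437234460; 1037437234460 < 1099511627776? YES
  n = 180: C(180, 7) = 1079414463600; 1079414463600 < 1099511627776? YES
  n = 181: C(181, 7) = 1122839183400; 1122839183400 < 1099511627776? NO
  n = 182: C(182, 7) = 1167752750736; 1167752750736 < 1099511627776? NO
The largest n with C(n, 7) < 1099511627776 is n = 180 (where E[X] = 67463403975/68719476736 ≈ 0.981722). Hence R_4(7) > 180, i.e. R_4(7) ≥ 181.

Largest n = 180; hence R_4(7) > 180.


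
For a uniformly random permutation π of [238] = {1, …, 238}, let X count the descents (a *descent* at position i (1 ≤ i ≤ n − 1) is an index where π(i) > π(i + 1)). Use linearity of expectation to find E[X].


Write X = Σ X_I over i = 1, …, 237, with X_I the indicator of one descent.
There are 237 indicators.
For each fixed i, the pair (π(i), π(i+1)) is a uniformly random ordered pair of distinct values from {1, …, 238}; by symmetry P[π(i) > π(i+1)] = 1/2.
By linearity: E[X] = 237 · (1/2) = (238 − 1) · (1/2) = 237/2 ≈ 118.500000.

E[X] = 237/2 = 118.500000.


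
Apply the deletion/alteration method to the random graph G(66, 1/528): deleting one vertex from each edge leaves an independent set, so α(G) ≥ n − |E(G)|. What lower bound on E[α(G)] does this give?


E[|E(G)|] = C(66, 2)·p = 2145 · (1/528) = 65/16.
E[α(G)] ≥ n − E[|E(G)|] = 66 − 65/16 = 991/16.
Numerically: ≈ 61.9375.
(This is only a lower bound; the true E[α(G)] may be larger.)

E[α(G)] ≥ 991/16 ≈ 61.9375.


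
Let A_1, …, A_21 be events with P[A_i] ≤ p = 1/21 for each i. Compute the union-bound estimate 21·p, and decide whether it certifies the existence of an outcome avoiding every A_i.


Union bound: P[∪_{i=1}^{21} A_i] ≤ Σ_i P[A_i] ≤ 21·p = 21·(1/21) = 1.
Numerically: 1 ≈ 1.0000.
Is 1 < 1? NO.
Since the bound 1 is ≥ 1, the union bound is uninformative here; it does NOT by itself certify existence.

21·p = 1 ≈ 1.0000; existence NOT certified by the union bound.


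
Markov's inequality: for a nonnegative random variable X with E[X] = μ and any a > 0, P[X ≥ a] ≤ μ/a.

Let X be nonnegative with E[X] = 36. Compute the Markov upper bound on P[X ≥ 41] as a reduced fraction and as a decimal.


μ = E[X] = 36, a = 41.
Markov: P[X ≥ 41] ≤ μ/a = (36)/41 = 36/41.
Numerically: ≈ 0.878.
(Since a = 41 > μ = 36.000, the bound 36/41 is < 1 and informative.)

P[X ≥ 41] ≤ 36/41 ≈ 0.878.


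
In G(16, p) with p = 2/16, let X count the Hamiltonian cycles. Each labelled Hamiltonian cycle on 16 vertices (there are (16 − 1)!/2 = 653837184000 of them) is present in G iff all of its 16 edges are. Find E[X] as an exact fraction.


K_16 has (16 − 1)!/2 = 653837184000 labelled Hamiltonian cycles.
For each such Hamiltonian cycle H, let X_H = 1 if all 16 edges of H are present in G. Then P[X_H = 1] = p^{16} = (1/8)^{16} = 1/281474976710656.
By linearity of expectation: E[X] = Σ_H E[X_H] = 653837184000 · p^{16} = 653837184000 · 1/281474976710656 = 638512875/274877906944.
Numerically: E[X] ≈ 0.0023229.

E[X] = 653837184000 · (1/8)^{16} = 638512875/274877906944 ≈ 0.0023229.


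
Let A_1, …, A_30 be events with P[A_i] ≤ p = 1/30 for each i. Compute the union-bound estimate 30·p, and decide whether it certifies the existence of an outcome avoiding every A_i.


Union bound: P[∪_{i=1}^{30} A_i] ≤ Σ_i P[A_i] ≤ 30·p = 30·(1/30) = 1.
Numerically: 1 ≈ 1.00000.
Is 1 < 1? NO.
Since the bound 1 is ≥ 1, the union bound is uninformative here; it does NOT by itself certify existence.

30·p = 1 ≈ 1.00000; existence NOT certified by the union bound.


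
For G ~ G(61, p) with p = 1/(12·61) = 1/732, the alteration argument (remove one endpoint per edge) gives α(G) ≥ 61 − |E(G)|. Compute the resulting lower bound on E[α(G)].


E[|E(G)|] = C(61, 2)·p = 1830 · (1/732) = 5/2.
E[α(G)] ≥ n − E[|E(G)|] = 61 − 5/2 = 117/2.
Numerically: ≈ 58.500000.
(This is only a lower bound; the true E[α(G)] may be larger.)

E[α(G)] ≥ 117/2 ≈ 58.500000.


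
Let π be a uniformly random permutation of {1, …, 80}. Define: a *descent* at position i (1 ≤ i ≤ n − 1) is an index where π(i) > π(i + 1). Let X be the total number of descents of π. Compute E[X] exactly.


Write X = Σ X_I over i = 1, …, 79, with X_I the indicator of one descent.
There are 79 indicators.
For each fixed i, the pair (π(i), π(i+1)) is a uniformly random ordered pair of distinct values from {1, …, 80}; by symmetry P[π(i) > π(i+1)] = 1/2.
By linearity: E[X] = 79 · (1/2) = (80 − 1) · (1/2) = 79/2 ≈ 39.5000.

E[X] = 79/2 = 39.5000.


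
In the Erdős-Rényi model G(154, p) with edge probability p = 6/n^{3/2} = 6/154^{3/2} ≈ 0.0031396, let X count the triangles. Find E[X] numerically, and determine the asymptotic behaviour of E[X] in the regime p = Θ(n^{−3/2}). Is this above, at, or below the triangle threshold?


Number of potential triangles: C(154, 3) = 596904.
Each occurs with probability p³ ≈ (0.0031396)³ ≈ 3.0946427e-08.
By linearity: E[X] = C(154, 3)·p³ ≈ 596904 · 3.0946427e-08 ≈ 0.01847.
Since α = 3/2 > 1, p = c/n^{3/2} = o(1/n) is below the triangle threshold p ~ 1/n. Asymptotically E[X] ~ (c³/6)·n^{3(1−α)} = (6³/6)·n^{-1.5} → 0, so by Markov's inequality G has no triangles w.h.p.

E[X] ≈ 0.01847; in regime p = Θ(1/n^{3/2}) E[X] tends to 0 (below the triangle threshold p ~ 1/n).


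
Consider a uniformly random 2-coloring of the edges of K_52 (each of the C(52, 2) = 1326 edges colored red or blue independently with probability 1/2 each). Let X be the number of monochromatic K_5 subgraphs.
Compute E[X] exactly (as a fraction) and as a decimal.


Let X = Σ_S X_S over the C(52, 5) = 2598960 subsets S of size 5, where X_S = 1 if the K_5 on S is monochromatic.
For a fixed S, the K_5 on S has C(5, 2) = 10 edges. P[all 10 edges red] = (1/2)^10, and likewise for blue, so P[monochromatic] = 2·(1/2)^10 = 2^{1 − 10} = 1/512.
By linearity of expectation: E[X] = C(52, 5) · 2^{1 − 10} = 2598960 · 1/512 = 162435/32.
Numerically: E[X] ≈ 5076.094.

E[X] = C(52,5)·2^(1−C(5,2)) = 162435/32 ≈ 5076.094.


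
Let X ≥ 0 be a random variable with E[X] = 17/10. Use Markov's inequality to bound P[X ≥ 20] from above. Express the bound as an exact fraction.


μ = E[X] = 17/10, a = 20.
Markov: P[X ≥ 20] ≤ μ/a = (17/10)/20 = 17/200.
Numerically: ≈ 0.08500.
(Since a = 20 > μ = 1.70000, the bound 17/200 is < 1 and informative.)

P[X ≥ 20] ≤ 17/200 ≈ 0.08500.


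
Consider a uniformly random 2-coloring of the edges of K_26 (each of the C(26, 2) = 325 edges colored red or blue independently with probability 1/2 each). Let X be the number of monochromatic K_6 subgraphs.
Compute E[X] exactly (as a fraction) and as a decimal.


Let X = Σ_S X_S over the C(26, 6) = 230230 subsets S of size 6, where X_S = 1 if the K_6 on S is monochromatic.
For a fixed S, the K_6 on S has C(6, 2) = 15 edges. P[all 15 edges red] = (1/2)^15, and likewise for blue, so P[monochromatic] = 2·(1/2)^15 = 2^{1 − 15} = 1/16384.
By linearity of expectation: E[X] = C(26, 6) · 2^{1 − 15} = 230230 · 1/16384 = 115115/8192.
Numerically: E[X] ≈ 14.052.

E[X] = C(26,6)·2^(1−C(6,2)) = 115115/8192 ≈ 14.052.


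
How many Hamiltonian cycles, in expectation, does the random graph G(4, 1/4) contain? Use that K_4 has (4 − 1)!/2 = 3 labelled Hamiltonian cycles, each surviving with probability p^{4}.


K_4 has (4 − 1)!/2 = 3 labelled Hamiltonian cycles.
For each such Hamiltonian cycle H, let X_H = 1 if all 4 edges of H are present in G. Then P[X_H = 1] = p^{4} = (1/4)^{4} = 1/256.
By linearity of expectation: E[X] = Σ_H E[X_H] = 3 · p^{4} = 3 · 1/256 = 3/256.
Numerically: E[X] ≈ 0.0117188.

E[X] = 3 · (1/4)^{4} = 3/256 ≈ 0.0117188.


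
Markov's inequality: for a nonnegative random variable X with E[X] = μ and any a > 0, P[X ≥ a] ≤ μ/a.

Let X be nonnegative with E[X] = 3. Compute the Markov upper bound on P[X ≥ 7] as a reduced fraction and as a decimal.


μ = E[X] = 3, a = 7.
Markov: P[X ≥ 7] ≤ μ/a = (3)/7 = 3/7.
Numerically: ≈ 0.4286.
(Since a = 7 > μ = 3.0000, the bound 3/7 is < 1 and informative.)

P[X ≥ 7] ≤ 3/7 ≈ 0.4286.


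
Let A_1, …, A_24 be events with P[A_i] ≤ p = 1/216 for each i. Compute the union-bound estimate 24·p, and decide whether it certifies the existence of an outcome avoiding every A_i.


Union bound: P[∪_{i=1}^{24} A_i] ≤ Σ_i P[A_i] ≤ 24·p = 24·(1/216) = 1/9.
Numerically: 1/9 ≈ 0.1111111.
Is 1/9 < 1? YES.
Since P[∪ A_i] ≤ 1/9 < 1, the complement has P[∩ A_i^c] ≥ 1 − 1/9 = 8/9 > 0, so some outcome avoids every A_i.

24·p = 1/9 ≈ 0.1111111; existence CERTIFIED by the union bound.


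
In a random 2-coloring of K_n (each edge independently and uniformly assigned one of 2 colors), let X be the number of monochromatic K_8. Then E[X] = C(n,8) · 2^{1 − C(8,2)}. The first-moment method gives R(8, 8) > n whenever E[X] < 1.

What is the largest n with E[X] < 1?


We need C(n, 8) · 2^{1 − 28} < 1, i.e. C(n, 8) < 2^{28 − 1} = 134217728.
Check values of n near the boundary:
  n = 38: C(38, 8) = 48903492; 48903492 < 134217728? YES
  n = 39: C(39, 8) = 61523748; 61523748 < 134217728? YES
  n = 40: C(40, 8) = 76904685; 76904685 < 134217728? YES
  n = 41: C(41, 8) = 95548245; 95548245 < 134217728? YES
  n = 42: C(42, 8) = 118030185; 118030185 < 134217728? YES
  n = 43: C(43, 8) = 145008513; 145008513 < 134217728? NO
The largest n with C(n, 8) < 134217728 is n = 42 (where E[X] = 118030185/134217728 ≈ 0.8793934). Hence R(8, 8) > 42, i.e. R(8, 8) ≥ 43.

Largest n = 42; hence R(8, 8) > 42.


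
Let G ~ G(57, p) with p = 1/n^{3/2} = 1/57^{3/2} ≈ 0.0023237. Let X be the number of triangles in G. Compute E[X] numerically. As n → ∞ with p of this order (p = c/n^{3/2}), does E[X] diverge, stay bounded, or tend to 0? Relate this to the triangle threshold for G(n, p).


Number of potential triangles: C(57, 3) = 29260.
Each occurs with probability p³ ≈ (0.0023237)³ ≈ 1.2547672e-08.
By linearity: E[X] = C(57, 3)·p³ ≈ 29260 · 1.2547672e-08 ≈ 0.00037.
Since α = 3/2 > 1, p = c/n^{3/2} = o(1/n) is below the triangle threshold p ~ 1/n. Asymptotically E[X] ~ (c³/6)·n^{3(1−α)} = (1³/6)·n^{-1.5} → 0, so by Markov's inequality G has no triangles w.h.p.

E[X] ≈ 0.00037; in regime p = Θ(1/n^{3/2}) E[X] tends to 0 (below the triangle threshold p ~ 1/n).


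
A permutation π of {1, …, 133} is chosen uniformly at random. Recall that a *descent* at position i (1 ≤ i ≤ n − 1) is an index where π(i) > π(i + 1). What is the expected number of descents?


Write X = Σ X_I over i = 1, …, 132, with X_I the indicator of one descent.
There are 132 indicators.
For each fixed i, the pair (π(i), π(i+1)) is a uniformly random ordered pair of distinct values from {1, …, 133}; by symmetry P[π(i) > π(i+1)] = 1/2.
By linearity: E[X] = 132 · (1/2) = (133 − 1) · (1/2) = 66 ≈ 66.0000.

E[X] = 66 = 66.0000.


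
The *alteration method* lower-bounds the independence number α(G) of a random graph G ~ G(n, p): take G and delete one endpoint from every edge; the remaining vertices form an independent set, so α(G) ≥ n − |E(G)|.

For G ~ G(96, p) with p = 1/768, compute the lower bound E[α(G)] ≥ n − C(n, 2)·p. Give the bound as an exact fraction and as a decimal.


E[|E(G)|] = C(96, 2)·p = 4560 · (1/768) = 95/16.
E[α(G)] ≥ n − E[|E(G)|] = 96 − 95/16 = 1441/16.
Numerically: ≈ 90.062.
(This is only a lower bound; the true E[α(G)] may be larger.)

E[α(G)] ≥ 1441/16 ≈ 90.062.


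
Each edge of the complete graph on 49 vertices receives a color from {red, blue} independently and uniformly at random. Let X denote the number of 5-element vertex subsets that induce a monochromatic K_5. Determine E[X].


Let X = Σ_S X_S over the C(49, 5) = 1906884 subsets S of size 5, where X_S = 1 if the K_5 on S is monochromatic.
For a fixed S, the K_5 on S has C(5, 2) = 10 edges. P[all 10 edges red] = (1/2)^10, and likewise for blue, so P[monochromatic] = 2·(1/2)^10 = 2^{1 − 10} = 1/512.
By linearity of expectation: E[X] = C(49, 5) · 2^{1 − 10} = 1906884 · 1/512 = 476721/128.
Numerically: E[X] ≈ 3724.383.

E[X] = C(49,5)·2^(1−C(5,2)) = 476721/128 ≈ 3724.383.


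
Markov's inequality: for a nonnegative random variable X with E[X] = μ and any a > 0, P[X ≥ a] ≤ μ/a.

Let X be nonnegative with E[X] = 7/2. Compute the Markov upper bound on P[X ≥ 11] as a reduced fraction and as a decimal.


μ = E[X] = 7/2, a = 11.
Markov: P[X ≥ 11] ≤ μ/a = (7/2)/11 = 7/22.
Numerically: ≈ 0.31818.
(Since a = 11 > μ = 3.50000, the bound 7/22 is < 1 and informative.)

P[X ≥ 11] ≤ 7/22 ≈ 0.31818.


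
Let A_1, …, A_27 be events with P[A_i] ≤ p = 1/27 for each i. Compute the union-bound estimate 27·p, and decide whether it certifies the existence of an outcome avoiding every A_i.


Union bound: P[∪_{i=1}^{27} A_i] ≤ Σ_i P[A_i] ≤ 27·p = 27·(1/27) = 1.
Numerically: 1 ≈ 1.00000.
Is 1 < 1? NO.
Since the bound 1 is ≥ 1, the union bound is uninformative here; it does NOT by itself certify existence.

27·p = 1 ≈ 1.00000; existence NOT certified by the union bound.


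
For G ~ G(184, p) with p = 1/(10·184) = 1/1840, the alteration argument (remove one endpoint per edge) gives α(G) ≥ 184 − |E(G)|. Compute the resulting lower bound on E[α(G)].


E[|E(G)|] = C(184, 2)·p = 16836 · (1/1840) = 183/20.
E[α(G)] ≥ n − E[|E(G)|] = 184 − 183/20 = 3497/20.
Numerically: ≈ 174.8500.
(This is only a lower bound; the true E[α(G)] may be larger.)

E[α(G)] ≥ 3497/20 ≈ 174.8500.


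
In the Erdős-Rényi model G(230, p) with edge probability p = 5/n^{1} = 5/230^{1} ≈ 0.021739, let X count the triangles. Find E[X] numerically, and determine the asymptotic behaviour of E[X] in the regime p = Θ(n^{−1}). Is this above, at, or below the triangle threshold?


Number of potential triangles: C(230, 3) = 2001460.
Each occurs with probability p³ ≈ (0.021739)³ ≈ 1.0273691e-05.
By linearity: E[X] = C(230, 3)·p³ ≈ 2001460 · 1.0273691e-05 ≈ 20.56238.
Here α = 1, so p = 5/n is exactly at the triangle threshold p ~ 1/n. Asymptotically E[X] → c³/6 = 5³/6 = 125/6 ≈ 20.83333, a bounded constant. In this regime the triangle count is asymptotically Poisson(c³/6).

E[X] ≈ 20.56238; in regime p = Θ(1/n^{1}) E[X] stays bounded (at the triangle threshold p ~ 1/n).


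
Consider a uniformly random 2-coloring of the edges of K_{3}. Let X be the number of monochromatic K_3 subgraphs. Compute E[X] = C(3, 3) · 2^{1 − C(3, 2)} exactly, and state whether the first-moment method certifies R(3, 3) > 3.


E[X] = C(3, 3) · 2^{1 − 3} = 1 · 2^{−2} = 1/4.
As a reduced fraction: E[X] = 1/4 ≈ 0.2500.
Is E[X] < 1? YES.
Since E[X] < 1, there exists a 2-coloring of K_{3} with no monochromatic K_3; hence R(3, 3) > 3.

E[X] = 1/4 ≈ 0.2500; E[X] < 1, so R(3, 3) > 3.


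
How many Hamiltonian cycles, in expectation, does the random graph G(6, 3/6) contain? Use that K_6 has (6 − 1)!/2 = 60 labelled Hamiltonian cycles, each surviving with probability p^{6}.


K_6 has (6 − 1)!/2 = 60 labelled Hamiltonian cycles.
For each such Hamiltonian cycle H, let X_H = 1 if all 6 edges of H are present in G. Then P[X_H = 1] = p^{6} = (1/2)^{6} = 1/64.
By linearity of expectation: E[X] = Σ_H E[X_H] = 60 · p^{6} = 60 · 1/64 = 15/16.
Numerically: E[X] ≈ 0.9375.

E[X] = 60 · (1/2)^{6} = 15/16 ≈ 0.9375.


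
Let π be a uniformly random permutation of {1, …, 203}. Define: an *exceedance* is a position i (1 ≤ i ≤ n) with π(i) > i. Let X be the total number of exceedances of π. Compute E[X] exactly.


Write X = Σ_{i=1}^{203} X_i, where X_i = 1_{π(i) > i}.
For each fixed i, π(i) is uniform over {1, …, 203} (marginal of a uniform permutation), so P[π(i) > i] = (n − i)/n. Summing: Σ_{i=1}^{203} (n − i)/n = (0 + 1 + … + 202)/203 = 203(203 − 1)/(2·203) = (203 − 1)/2.
Hence E[X] = Σ_{i=1}^{203} (203 − i)/203 = 101 ≈ 101.000.

E[X] = 101 = 101.000.


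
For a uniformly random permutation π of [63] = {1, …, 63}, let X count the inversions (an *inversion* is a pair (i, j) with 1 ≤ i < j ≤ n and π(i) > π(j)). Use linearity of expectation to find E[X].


Write X = Σ X_I over the C(63, 2) = 1953 pairs i < j, with X_I the indicator of one inversion.
There are 1953 indicators.
For each fixed pair i < j, the values π(i) and π(j) are two distinct elements of {1, …, 63} in uniformly random order; by symmetry P[π(i) > π(j)] = 1/2.
By linearity: E[X] = 1953 · (1/2) = C(63, 2) · (1/2) = 1953/2 = 1953/2 ≈ 976.500000.

E[X] = 1953/2 = 976.500000.


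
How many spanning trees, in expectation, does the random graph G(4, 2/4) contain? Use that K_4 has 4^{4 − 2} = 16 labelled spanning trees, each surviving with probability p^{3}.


K_4 has 4^{4 − 2} = 16 labelled spanning trees.
For each such spanning tree H, let X_H = 1 if all 3 edges of H are present in G. Then P[X_H = 1] = p^{3} = (1/2)^{3} = 1/8.
By linearity of expectation: E[X] = Σ_H E[X_H] = 16 · p^{3} = 16 · 1/8 = 2.
Numerically: E[X] ≈ 2.

E[X] = 16 · (1/2)^{3} = 2 ≈ 2.


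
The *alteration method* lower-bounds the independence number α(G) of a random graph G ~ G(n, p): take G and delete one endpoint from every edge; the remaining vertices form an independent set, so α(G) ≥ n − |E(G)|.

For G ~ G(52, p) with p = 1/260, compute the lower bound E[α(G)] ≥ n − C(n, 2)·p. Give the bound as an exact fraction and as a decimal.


E[|E(G)|] = C(52, 2)·p = 1326 · (1/260) = 51/10.
E[α(G)] ≥ n − E[|E(G)|] = 52 − 51/10 = 469/10.
Numerically: ≈ 46.90000.
(This is only a lower bound; the true E[α(G)] may be larger.)

E[α(G)] ≥ 469/10 ≈ 46.90000.


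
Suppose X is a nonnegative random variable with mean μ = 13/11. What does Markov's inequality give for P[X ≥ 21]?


μ = E[X] = 13/11, a = 21.
Markov: P[X ≥ 21] ≤ μ/a = (13/11)/21 = 13/231.
Numerically: ≈ 0.056277.
(Since a = 21 > μ = 1.181818, the bound 13/231 is < 1 and informative.)

P[X ≥ 21] ≤ 13/231 ≈ 0.056277.


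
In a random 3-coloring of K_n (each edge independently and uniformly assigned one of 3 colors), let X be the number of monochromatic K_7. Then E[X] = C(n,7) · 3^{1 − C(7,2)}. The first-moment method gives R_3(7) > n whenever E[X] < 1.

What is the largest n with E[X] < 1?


We need C(n, 7) · 3^{1 − 21} < 1, i.e. C(n, 7) < 3^{21 − 1} = 3486784401.
Check values of n near the boundary:
  n = 79: C(79, 7) = 2898753715; 2898753715 < 3486784401? YES
  n = 80: C(80, 7) = 3176716400; 3176716400 < 3486784401? YES
  n = 81: C(81, 7) = 3477216600; 3477216600 < 3486784401? YES
  n = 82: C(82, 7) = 3801756816; 3801756816 < 3486784401? NO
The largest n with C(n, 7) < 3486784401 is n = 81 (where E[X] = 42928600/43046721 ≈ 0.997). Hence R_3(7) > 81, i.e. R_3(7) ≥ 82.

Largest n = 81; hence R_3(7) > 81.


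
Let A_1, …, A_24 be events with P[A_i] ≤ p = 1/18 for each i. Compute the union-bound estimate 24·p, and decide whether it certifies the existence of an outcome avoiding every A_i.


Union bound: P[∪_{i=1}^{24} A_i] ≤ Σ_i P[A_i] ≤ 24·p = 24·(1/18) = 4/3.
Numerically: 4/3 ≈ 1.333333.
Is 4/3 < 1? NO.
Since the bound 4/3 is ≥ 1, the union bound is uninformative here; it does NOT by itself certify existence.

24·p = 4/3 ≈ 1.333333; existence NOT certified by the union bound.


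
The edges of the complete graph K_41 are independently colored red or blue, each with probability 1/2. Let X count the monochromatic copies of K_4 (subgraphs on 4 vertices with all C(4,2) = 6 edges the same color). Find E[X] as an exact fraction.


Let X = Σ_S X_S over the C(41, 4) = 101270 subsets S of size 4, where X_S = 1 if the K_4 on S is monochromatic.
For a fixed S, the K_4 on S has C(4, 2) = 6 edges. P[all 6 edges red] = (1/2)^6, and likewise for blue, so P[monochromatic] = 2·(1/2)^6 = 2^{1 − 6} = 1/32.
Summing: E[X] = C(41, 4) · 2^{1 − 6} = 101270 · 1/32 = 50635/16.
Numerically: E[X] ≈ 3164.687500.

E[X] = C(41,4)·2^(1−C(4,2)) = 50635/16 ≈ 3164.687500.


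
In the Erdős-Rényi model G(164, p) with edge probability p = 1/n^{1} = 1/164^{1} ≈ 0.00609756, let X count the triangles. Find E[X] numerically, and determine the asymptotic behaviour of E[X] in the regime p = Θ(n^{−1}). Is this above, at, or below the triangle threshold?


Number of potential triangles: C(164, 3) = 721764.
Each occurs with probability p³ ≈ (0.00609756)³ ≈ 2.26708841e-07.
By linearity: E[X] = C(164, 3)·p³ ≈ 721764 · 2.26708841e-07 ≈ 0.163630.
Here α = 1, so p = 1/n is exactly at the triangle threshold p ~ 1/n. Asymptotically E[X] → c³/6 = 1³/6 = 1/6 ≈ 0.166667, a bounded constant. In this regime the triangle count is asymptotically Poisson(c³/6).

E[X] ≈ 0.163630; in regime p = Θ(1/n^{1}) E[X] stays bounded (at the triangle threshold p ~ 1/n).


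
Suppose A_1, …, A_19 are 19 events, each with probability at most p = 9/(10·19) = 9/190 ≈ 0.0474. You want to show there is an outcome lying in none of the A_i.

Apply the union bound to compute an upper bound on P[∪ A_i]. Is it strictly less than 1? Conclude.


Union bound: P[∪_{i=1}^{19} A_i] ≤ Σ_i P[A_i] ≤ 19·p = 19·(9/190) = 9/10.
Numerically: 9/10 ≈ 0.9000.
Is 9/10 < 1? YES.
Since P[∪ A_i] ≤ 9/10 < 1, the complement has P[∩ A_i^c] ≥ 1 − 9/10 = 1/10 > 0, so some outcome avoids every A_i.

19·p = 9/10 ≈ 0.9000; existence CERTIFIED by the union bound.


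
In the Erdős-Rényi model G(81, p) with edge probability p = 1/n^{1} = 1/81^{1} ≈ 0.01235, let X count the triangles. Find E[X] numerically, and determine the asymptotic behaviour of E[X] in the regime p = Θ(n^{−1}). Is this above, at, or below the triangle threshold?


Number of potential triangles: C(81, 3) = 85320.
Each occurs with probability p³ ≈ (0.01235)³ ≈ 1.881676e-06.
By linearity: E[X] = C(81, 3)·p³ ≈ 85320 · 1.881676e-06 ≈ 0.1605.
Here α = 1, so p = 1/n is exactly at the triangle threshold p ~ 1/n. Asymptotically E[X] → c³/6 = 1³/6 = 1/6 ≈ 0.1667, a bounded constant. In this regime the triangle count is asymptotically Poisson(c³/6).

E[X] ≈ 0.1605; in regime p = Θ(1/n^{1}) E[X] stays bounded (at the triangle threshold p ~ 1/n).


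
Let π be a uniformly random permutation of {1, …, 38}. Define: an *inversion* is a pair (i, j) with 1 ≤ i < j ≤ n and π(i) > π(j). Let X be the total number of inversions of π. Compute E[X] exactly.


Write X = Σ X_I over the C(38, 2) = 703 pairs i < j, with X_I the indicator of one inversion.
There are 703 indicators.
For each fixed pair i < j, the values π(i) and π(j) are two distinct elements of {1, …, 38} in uniformly random order; by symmetry P[π(i) > π(j)] = 1/2.
By linearity: E[X] = 703 · (1/2) = C(38, 2) · (1/2) = 703/2 = 703/2 ≈ 351.50000.

E[X] = 703/2 = 351.50000.


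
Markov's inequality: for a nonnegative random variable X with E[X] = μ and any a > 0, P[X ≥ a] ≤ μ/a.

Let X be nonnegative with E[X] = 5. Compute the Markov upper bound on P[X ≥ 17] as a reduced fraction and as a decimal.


μ = E[X] = 5, a = 17.
Markov: P[X ≥ 17] ≤ μ/a = (5)/17 = 5/17.
Numerically: ≈ 0.2941.
(Since a = 17 > μ = 5.0000, the bound 5/17 is < 1 and informative.)

P[X ≥ 17] ≤ 5/17 ≈ 0.2941.


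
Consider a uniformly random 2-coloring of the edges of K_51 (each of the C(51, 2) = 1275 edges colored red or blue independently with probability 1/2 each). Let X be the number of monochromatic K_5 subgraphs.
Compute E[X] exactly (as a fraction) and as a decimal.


Let X = Σ_S X_S over the C(51, 5) = 2349060 subsets S of size 5, where X_S = 1 if the K_5 on S is monochromatic.
For a fixed S, the K_5 on S has C(5, 2) = 10 edges. P[all 10 edges red] = (1/2)^10, and likewise for blue, so P[monochromatic] = 2·(1/2)^10 = 2^{1 − 10} = 1/512.
By linearity: E[X] = C(51, 5) · 2^{1 − 10} = 2349060 · 1/512 = 587265/128.
Numerically: E[X] ≈ 4588.00781.

E[X] = C(51,5)·2^(1−C(5,2)) = 587265/128 ≈ 4588.00781.


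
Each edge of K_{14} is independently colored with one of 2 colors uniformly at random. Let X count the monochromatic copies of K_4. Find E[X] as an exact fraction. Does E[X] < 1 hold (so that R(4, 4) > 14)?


E[X] = C(14, 4) · 2^{1 − 6} = 1001 · 2^{−5} = 1001/32.
As a reduced fraction: E[X] = 1001/32 ≈ 31.281.
Is E[X] < 1? NO.
Since E[X] ≥ 1, the first-moment bound is inconclusive at n = 14; it does NOT by itself certify R(4, 4) > 14.

E[X] = 1001/32 ≈ 31.281; E[X] ≥ 1; first-moment method inconclusive here.


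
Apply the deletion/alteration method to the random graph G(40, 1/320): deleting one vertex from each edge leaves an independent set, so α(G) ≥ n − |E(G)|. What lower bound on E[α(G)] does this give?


E[|E(G)|] = C(40, 2)·p = 780 · (1/320) = 39/16.
E[α(G)] ≥ n − E[|E(G)|] = 40 − 39/16 = 601/16.
Numerically: ≈ 37.562500.
(This is only a lower bound; the true E[α(G)] may be larger.)

E[α(G)] ≥ 601/16 ≈ 37.562500.


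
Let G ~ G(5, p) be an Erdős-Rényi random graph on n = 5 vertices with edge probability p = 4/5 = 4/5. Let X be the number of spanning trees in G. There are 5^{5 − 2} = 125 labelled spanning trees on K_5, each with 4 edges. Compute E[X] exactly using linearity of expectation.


K_5 has 5^{5 − 2} = 125 labelled spanning trees.
For each such spanning tree H, let X_H = 1 if all 4 edges of H are present in G. Then P[X_H = 1] = p^{4} = (4/5)^{4} = 256/625.
Summing the indicators: E[X] = Σ_H E[X_H] = 125 · p^{4} = 125 · 256/625 = 256/5.
Numerically: E[X] ≈ 51.2.

E[X] = 125 · (4/5)^{4} = 256/5 ≈ 51.2.


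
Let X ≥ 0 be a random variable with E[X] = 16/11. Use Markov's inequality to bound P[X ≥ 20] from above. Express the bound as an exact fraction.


μ = E[X] = 16/11, a = 20.
Markov: P[X ≥ 20] ≤ μ/a = (16/11)/20 = 4/55.
Numerically: ≈ 0.073.
(Since a = 20 > μ = 1.455, the bound 4/55 is < 1 and informative.)

P[X ≥ 20] ≤ 4/55 ≈ 0.073.


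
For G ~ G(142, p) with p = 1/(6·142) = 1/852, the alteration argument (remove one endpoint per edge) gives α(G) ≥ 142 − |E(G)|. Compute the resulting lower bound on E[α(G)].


E[|E(G)|] = C(142, 2)·p = 10011 · (1/852) = 47/4.
E[α(G)] ≥ n − E[|E(G)|] = 142 − 47/4 = 521/4.
Numerically: ≈ 130.2500.
(This is only a lower bound; the true E[α(G)] may be larger.)

E[α(G)] ≥ 521/4 ≈ 130.2500.


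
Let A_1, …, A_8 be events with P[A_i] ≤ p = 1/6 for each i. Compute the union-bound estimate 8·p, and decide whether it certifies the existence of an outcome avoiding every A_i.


Union bound: P[∪_{i=1}^{8} A_i] ≤ Σ_i P[A_i] ≤ 8·p = 8·(1/6) = 4/3.
Numerically: 4/3 ≈ 1.3333.
Is 4/3 < 1? NO.
Since the bound 4/3 is ≥ 1, the union bound is uninformative here; it does NOT by itself certify existence.

8·p = 4/3 ≈ 1.3333; existence NOT certified by the union bound.


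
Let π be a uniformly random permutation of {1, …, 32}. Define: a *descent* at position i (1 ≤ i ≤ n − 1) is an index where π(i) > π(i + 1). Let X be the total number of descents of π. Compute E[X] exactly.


Write X = Σ X_I over i = 1, …, 31, with X_I the indicator of one descent.
There are 31 indicators.
For each fixed i, the pair (π(i), π(i+1)) is a uniformly random ordered pair of distinct values from {1, …, 32}; by symmetry P[π(i) > π(i+1)] = 1/2.
By linearity: E[X] = 31 · (1/2) = (32 − 1) · (1/2) = 31/2 ≈ 15.500.

E[X] = 31/2 = 15.500.


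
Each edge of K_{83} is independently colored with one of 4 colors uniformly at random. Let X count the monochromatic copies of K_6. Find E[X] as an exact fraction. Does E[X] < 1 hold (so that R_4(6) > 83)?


E[X] = C(83, 6) · 4^{1 − 15} = 377447148 · 4^{−14} = 377447148/268435456.
As a reduced fraction: E[X] = 94361787/67108864 ≈ 1.406.
Is E[X] < 1? NO.
Since E[X] ≥ 1, the first-moment bound is inconclusive at n = 83; it does NOT by itself certify R_4(6) > 83.

E[X] = 94361787/67108864 ≈ 1.406; E[X] ≥ 1; first-moment method inconclusive here.


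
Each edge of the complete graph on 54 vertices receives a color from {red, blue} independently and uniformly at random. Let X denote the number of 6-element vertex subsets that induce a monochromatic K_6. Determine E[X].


Let X = Σ_S X_S over the C(54, 6) = 25827165 subsets S of size 6, where X_S = 1 if the K_6 on S is monochromatic.
For a fixed S, the K_6 on S has C(6, 2) = 15 edges. P[all 15 edges red] = (1/2)^15, and likewise for blue, so P[monochromatic] = 2·(1/2)^15 = 2^{1 − 15} = 1/16384.
Summing: E[X] = C(54, 6) · 2^{1 − 15} = 25827165 · 1/16384 = 25827165/16384.
Numerically: E[X] ≈ 1576.36505.

E[X] = C(54,6)·2^(1−C(6,2)) = 25827165/16384 ≈ 1576.36505.


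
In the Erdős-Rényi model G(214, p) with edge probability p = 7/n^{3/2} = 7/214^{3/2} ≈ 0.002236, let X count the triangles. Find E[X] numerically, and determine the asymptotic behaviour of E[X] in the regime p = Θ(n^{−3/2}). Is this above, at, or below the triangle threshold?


Number of potential triangles: C(214, 3) = 1610564.
Each occurs with probability p³ ≈ (0.002236)³ ≈ 1.117975e-08.
By linearity: E[X] = C(214, 3)·p³ ≈ 1610564 · 1.117975e-08 ≈ 0.0180.
Since α = 3/2 > 1, p = c/n^{3/2} = o(1/n) is below the triangle threshold p ~ 1/n. Asymptotically E[X] ~ (c³/6)·n^{3(1−α)} = (7³/6)·n^{-1.5} → 0, so by Markov's inequality G has no triangles w.h.p.

E[X] ≈ 0.0180; in regime p = Θ(1/n^{3/2}) E[X] tends to 0 (below the triangle threshold p ~ 1/n).


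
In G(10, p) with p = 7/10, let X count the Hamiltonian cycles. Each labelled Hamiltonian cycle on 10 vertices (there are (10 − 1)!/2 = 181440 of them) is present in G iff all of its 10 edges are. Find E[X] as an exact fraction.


K_10 has (10 − 1)!/2 = 181440 labelled Hamiltonian cycles.
For each such Hamiltonian cycle H, let X_H = 1 if all 10 edges of H are present in G. Then P[X_H = 1] = p^{10} = (7/10)^{10} = 282475249/10000000000.
By linearity: E[X] = Σ_H E[X_H] = 181440 · p^{10} = 181440 · 282475249/10000000000 = 160163466183/31250000.
Numerically: E[X] ≈ 5.13e+03.

E[X] = 181440 · (7/10)^{10} = 160163466183/31250000 ≈ 5.13e+03.


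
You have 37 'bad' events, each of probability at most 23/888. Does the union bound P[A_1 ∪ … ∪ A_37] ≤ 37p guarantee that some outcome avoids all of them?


Union bound: P[∪_{i=1}^{37} A_i] ≤ Σ_i P[A_i] ≤ 37·p = 37·(23/888) = 23/24.
Numerically: 23/24 ≈ 0.958333.
Is 23/24 < 1? YES.
Since P[∪ A_i] ≤ 23/24 < 1, the complement has P[∩ A_i^c] ≥ 1 − 23/24 = 1/24 > 0, so some outcome avoids every A_i.

37·p = 23/24 ≈ 0.958333; existence CERTIFIED by the union bound.


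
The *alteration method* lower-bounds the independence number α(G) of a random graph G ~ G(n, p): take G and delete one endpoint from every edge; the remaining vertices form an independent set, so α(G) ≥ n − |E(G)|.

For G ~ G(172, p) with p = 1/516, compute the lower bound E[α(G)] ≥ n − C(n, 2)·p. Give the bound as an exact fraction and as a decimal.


E[|E(G)|] = C(172, 2)·p = 14706 · (1/516) = 57/2.
E[α(G)] ≥ n − E[|E(G)|] = 172 − 57/2 = 287/2.
Numerically: ≈ 143.50000.
(This is only a lower bound; the true E[α(G)] may be larger.)

E[α(G)] ≥ 287/2 ≈ 143.50000.


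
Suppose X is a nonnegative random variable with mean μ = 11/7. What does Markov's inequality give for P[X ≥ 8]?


μ = E[X] = 11/7, a = 8.
Markov: P[X ≥ 8] ≤ μ/a = (11/7)/8 = 11/56.
Numerically: ≈ 0.196.
(Since a = 8 > μ = 1.571, the bound 11/56 is < 1 and informative.)

P[X ≥ 8] ≤ 11/56 ≈ 0.196.


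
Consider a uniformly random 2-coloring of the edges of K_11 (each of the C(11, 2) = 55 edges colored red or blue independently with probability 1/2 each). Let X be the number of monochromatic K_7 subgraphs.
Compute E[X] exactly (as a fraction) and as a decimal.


Let X = Σ_S X_S over the C(11, 7) = 330 subsets S of size 7, where X_S = 1 if the K_7 on S is monochromatic.
For a fixed S, the K_7 on S has C(7, 2) = 21 edges. P[all 21 edges red] = (1/2)^21, and likewise for blue, so P[monochromatic] = 2·(1/2)^21 = 2^{1 − 21} = 1/1048576.
Summing: E[X] = C(11, 7) · 2^{1 − 21} = 330 · 1/1048576 = 165/524288.
Numerically: E[X] ≈ 0.000315.

E[X] = C(11,7)·2^(1−C(7,2)) = 165/524288 ≈ 0.000315.


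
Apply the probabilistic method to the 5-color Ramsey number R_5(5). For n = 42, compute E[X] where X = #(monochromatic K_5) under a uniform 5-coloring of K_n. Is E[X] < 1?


E[X] = C(42, 5) · 5^{1 − 10} = 850668 · 5^{−9} = 850668/1953125.
As a reduced fraction: E[X] = 850668/1953125 ≈ 0.4355420.
Is E[X] < 1? YES.
Since E[X] < 1, there exists a 5-coloring of K_{42} with no monochromatic K_5; hence R_5(5) > 42.

E[X] = 850668/1953125 ≈ 0.4355420; E[X] < 1, so R_5(5) > 42.
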